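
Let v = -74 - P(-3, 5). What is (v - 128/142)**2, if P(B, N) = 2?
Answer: 29811600/5041 ≈ 5913.8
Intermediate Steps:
v = -76 (v = -74 - 1*2 = -74 - 2 = -76)
(v - 128/142)**2 = (-76 - 128/142)**2 = (-76 - 128*1/142)**2 = (-76 - 64/71)**2 = (-5460/71)**2 = 29811600/5041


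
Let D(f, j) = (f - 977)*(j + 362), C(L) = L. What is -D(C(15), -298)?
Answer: 61568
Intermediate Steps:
D(f, j) = (-977 + f)*(362 + j)
-D(C(15), -298) = -(-353674 - 977*(-298) + 362*15 + 15*(-298)) = -(-353674 + 291146 + 5430 - 4470) = -1*(-61568) = 61568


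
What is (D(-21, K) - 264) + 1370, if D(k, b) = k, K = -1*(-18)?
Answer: 1085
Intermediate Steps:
K = 18
(D(-21, K) - 264) + 1370 = (-21 - 264) + 1370 = -285 + 1370 = 1085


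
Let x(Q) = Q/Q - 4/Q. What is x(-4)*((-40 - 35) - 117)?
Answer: -384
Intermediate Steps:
x(Q) = 1 - 4/Q
x(-4)*((-40 - 35) - 117) = ((-4 - 4)/(-4))*((-40 - 35) - 117) = (-¼*(-8))*(-75 - 117) = 2*(-192) = -384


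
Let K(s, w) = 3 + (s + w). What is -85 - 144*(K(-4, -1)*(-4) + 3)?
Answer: -1669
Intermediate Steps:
K(s, w) = 3 + s + w
-85 - 144*(K(-4, -1)*(-4) + 3) = -85 - 144*((3 - 4 - 1)*(-4) + 3) = -85 - 144*(-2*(-4) + 3) = -85 - 144*(8 + 3) = -85 - 144*11 = -85 - 1584 = -1669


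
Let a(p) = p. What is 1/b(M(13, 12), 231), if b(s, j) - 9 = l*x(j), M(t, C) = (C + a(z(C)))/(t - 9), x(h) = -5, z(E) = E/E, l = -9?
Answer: 1/54 ≈ 0.018519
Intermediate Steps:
z(E) = 1
M(t, C) = (1 + C)/(-9 + t) (M(t, C) = (C + 1)/(t - 9) = (1 + C)/(-9 + t))
b(s, j) = 54 (b(s, j) = 9 - 9*(-5) = 9 + 45 = 54)
1/b(M(13, 12), 231) = 1/54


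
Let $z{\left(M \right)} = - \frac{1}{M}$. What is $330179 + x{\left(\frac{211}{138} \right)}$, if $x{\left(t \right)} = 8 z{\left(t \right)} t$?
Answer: $330171$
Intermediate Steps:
$x{\left(t \right)} = -8$ ($x{\left(t \right)} = 8 \left(- \frac{1}{t}\right) t = - \frac{8}{t} t = -8$)
$330179 + x{\left(\frac{211}{138} \right)} = 330179 - 8 = 330171$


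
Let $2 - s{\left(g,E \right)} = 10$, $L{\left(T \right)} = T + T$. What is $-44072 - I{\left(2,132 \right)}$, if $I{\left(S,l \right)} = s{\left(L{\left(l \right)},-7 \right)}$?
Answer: $-44064$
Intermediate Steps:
$L{\left(T \right)} = 2 T$
$s{\left(g,E \right)} = -8$ ($s{\left(g,E \right)} = 2 - 10 = -8$)
$I{\left(S,l \right)} = -8$
$-44072 - I{\left(2,132 \right)} = -44072 - -8 = -44072 + 8 = -44064$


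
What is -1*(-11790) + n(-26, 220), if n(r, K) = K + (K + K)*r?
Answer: 570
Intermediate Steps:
n(r, K) = K + 2*K*r (n(r, K) = K + (2*K)*r = K + 2*K*r)
-1*(-11790) + n(-26, 220) = -1*(-11790) + 220*(1 + 2*(-26)) = 11790 + 220*(1 - 52) = 11790 + 220*(-51) = 11790 - 11220 = 570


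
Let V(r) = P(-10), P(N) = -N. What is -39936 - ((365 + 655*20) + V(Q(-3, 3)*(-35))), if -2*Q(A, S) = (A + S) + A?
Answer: -53411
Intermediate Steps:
Q(A, S) = -A - S/2 (Q(A, S) = -((A + S) + A)/2 = -(S + 2*A)/2 = -A - S/2)
V(r) = 10 (V(r) = -1*(-10) = 10)
-39936 - ((365 + 655*20) + V(Q(-3, 3)*(-35))) = -39936 - ((365 + 655*20) + 10) = -39936 - ((365 + 13100) + 10) = -39936 - (13465 + 10) = -39936 - 1*13475 = -39936 - 13475 = -53411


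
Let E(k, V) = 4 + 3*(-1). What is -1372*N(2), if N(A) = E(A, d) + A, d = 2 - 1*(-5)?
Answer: -4116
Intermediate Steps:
d = 7 (d = 2 + 5 = 7)
E(k, V) = 1 (E(k, V) = 4 - 3 = 1)
N(A) = 1 + A
-1372*N(2) = -1372*(1 + 2) = -1372*3 = -4116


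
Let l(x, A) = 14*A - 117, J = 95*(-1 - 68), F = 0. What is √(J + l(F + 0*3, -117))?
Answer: I*√8310 ≈ 91.159*I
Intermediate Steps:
J = -6555 (J = 95*(-69) = -6555)
l(x, A) = -117 + 14*A
√(J + l(F + 0*3, -117)) = √(-6555 + (-117 + 14*(-117))) = √(-6555 + (-117 - 1638)) = √(-6555 - 1755) = √(-8310) = I*√8310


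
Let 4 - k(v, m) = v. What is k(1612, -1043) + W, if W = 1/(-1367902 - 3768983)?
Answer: -8260111081/5136885 ≈ -1608.0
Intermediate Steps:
k(v, m) = 4 - v
W = -1/5136885 (W = 1/(-5136885) = -1/5136885 ≈ -1.9467e-7)
k(1612, -1043) + W = (4 - 1*1612) - 1/5136885 = (4 - 1612) - 1/5136885 = -1608 - 1/5136885 = -8260111081/5136885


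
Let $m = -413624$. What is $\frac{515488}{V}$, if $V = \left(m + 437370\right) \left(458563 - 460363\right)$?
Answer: $- \frac{32218}{2671425} \approx -0.01206$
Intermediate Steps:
$V = -42742800$ ($V = \left(-413624 + 437370\right) \left(458563 - 460363\right) = 23746 \left(-1800\right) = -42742800$)
$\frac{515488}{V} = \frac{515488}{-42742800} = 515488 \left(- \frac{1}{42742800}\right) = - \frac{32218}{2671425}$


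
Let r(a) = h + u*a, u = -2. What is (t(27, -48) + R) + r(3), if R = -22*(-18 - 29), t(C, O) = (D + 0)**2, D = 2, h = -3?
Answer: 1029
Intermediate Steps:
t(C, O) = 4 (t(C, O) = (2 + 0)**2 = 2**2 = 4)
r(a) = -3 - 2*a
R = 1034 (R = -22*(-47) = 1034)
(t(27, -48) + R) + r(3) = (4 + 1034) + (-3 - 2*3) = 1038 + (-3 - 6) = 1038 - 9 = 1029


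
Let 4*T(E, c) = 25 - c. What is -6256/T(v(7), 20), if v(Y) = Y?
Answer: -25024/5 ≈ -5004.8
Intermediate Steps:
T(E, c) = 25/4 - c/4 (T(E, c) = (25 - c)/4 = 25/4 - c/4)
-6256/T(v(7), 20) = -6256/(25/4 - ¼*20) = -6256/(25/4 - 5) = -6256/5/4 = -6256*⅘ = -25024/5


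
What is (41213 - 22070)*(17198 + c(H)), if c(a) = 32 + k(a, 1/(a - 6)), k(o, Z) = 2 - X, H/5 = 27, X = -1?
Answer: 329891319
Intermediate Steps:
H = 135 (H = 5*27 = 135)
k(o, Z) = 3 (k(o, Z) = 2 - 1*(-1) = 2 + 1 = 3)
c(a) = 35 (c(a) = 32 + 3 = 35)
(41213 - 22070)*(17198 + c(H)) = (41213 - 22070)*(17198 + 35) = 19143*17233 = 329891319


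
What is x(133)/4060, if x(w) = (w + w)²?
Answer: 2527/145 ≈ 17.428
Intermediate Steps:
x(w) = 4*w² (x(w) = (2*w)² = 4*w²)
x(133)/4060 = (4*133²)/4060 = (4*17689)*(1/4060) = 70756*(1/4060) = 2527/145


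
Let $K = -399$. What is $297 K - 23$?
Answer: $-118526$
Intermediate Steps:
$297 K - 23 = 297 \left(-399\right) - 23 = -118503 - 23 = -118526$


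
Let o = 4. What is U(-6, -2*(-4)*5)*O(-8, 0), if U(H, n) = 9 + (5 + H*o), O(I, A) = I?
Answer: 80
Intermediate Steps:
U(H, n) = 14 + 4*H (U(H, n) = 9 + (5 + H*4) = 9 + (5 + 4*H) = 14 + 4*H)
U(-6, -2*(-4)*5)*O(-8, 0) = (14 + 4*(-6))*(-8) = (14 - 24)*(-8) = -10*(-8) = 80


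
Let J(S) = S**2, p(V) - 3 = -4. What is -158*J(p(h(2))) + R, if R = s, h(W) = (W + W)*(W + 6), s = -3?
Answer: -161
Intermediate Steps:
h(W) = 2*W*(6 + W) (h(W) = (2*W)*(6 + W) = 2*W*(6 + W))
R = -3
p(V) = -1 (p(V) = 3 - 4 = -1)
-158*J(p(h(2))) + R = -158*(-1)**2 - 3 = -158*1 - 3 = -158 - 3 = -161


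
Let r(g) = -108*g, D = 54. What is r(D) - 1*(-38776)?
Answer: 32944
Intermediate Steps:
r(D) - 1*(-38776) = -108*54 - 1*(-38776) = -5832 + 38776 = 32944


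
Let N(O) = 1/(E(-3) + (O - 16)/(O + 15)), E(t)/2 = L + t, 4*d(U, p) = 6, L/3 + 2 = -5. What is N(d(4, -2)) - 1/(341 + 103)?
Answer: -16265/716172 ≈ -0.022711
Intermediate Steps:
L = -21 (L = -6 + 3*(-5) = -6 - 15 = -21)
d(U, p) = 3/2 (d(U, p) = (1/4)*6 = 3/2)
E(t) = -42 + 2*t (E(t) = 2*(-21 + t) = -42 + 2*t)
N(O) = 1/(-48 + (-16 + O)/(15 + O)) (N(O) = 1/((-42 + 2*(-3)) + (O - 16)/(O + 15)) = 1/((-42 - 6) + (-16 + O)/(15 + O)) = 1/(-48 + (-16 + O)/(15 + O)))
N(d(4, -2)) - 1/(341 + 103) = (-15 - 1*3/2)/(736 + 47*(3/2)) - 1/(341 + 103) = (-15 - 3/2)/(736 + 141/2) - 1/444 = -33/2/(1613/2) - 1*1/444 = (2/1613)*(-33/2) - 1/444 = -33/1613 - 1/444 = -16265/716172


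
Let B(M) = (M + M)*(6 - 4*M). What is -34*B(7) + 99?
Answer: 10571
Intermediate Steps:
B(M) = 2*M*(6 - 4*M) (B(M) = (2*M)*(6 - 4*M) = 2*M*(6 - 4*M))
-34*B(7) + 99 = -136*7*(3 - 2*7) + 99 = -136*7*(3 - 14) + 99 = -136*7*(-11) + 99 = -34*(-308) + 99 = 10472 + 99 = 10571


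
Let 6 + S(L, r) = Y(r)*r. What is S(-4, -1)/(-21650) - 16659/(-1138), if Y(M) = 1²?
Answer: 90168829/6159425 ≈ 14.639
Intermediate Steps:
Y(M) = 1
S(L, r) = -6 + r (S(L, r) = -6 + 1*r = -6 + r)
S(-4, -1)/(-21650) - 16659/(-1138) = (-6 - 1)/(-21650) - 16659/(-1138) = -7*(-1/21650) - 16659*(-1/1138) = 7/21650 + 16659/1138 = 90168829/6159425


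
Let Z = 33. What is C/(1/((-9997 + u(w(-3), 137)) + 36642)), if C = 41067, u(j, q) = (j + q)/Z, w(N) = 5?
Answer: 12038476203/11 ≈ 1.0944e+9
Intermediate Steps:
u(j, q) = j/33 + q/33 (u(j, q) = (j + q)/33 = (j + q)*(1/33) = j/33 + q/33)
C/(1/((-9997 + u(w(-3), 137)) + 36642)) = 41067/(1/((-9997 + ((1/33)*5 + (1/33)*137)) + 36642)) = 41067/(1/((-9997 + (5/33 + 137/33)) + 36642)) = 41067/(1/((-9997 + 142/33) + 36642)) = 41067/(1/(-329759/33 + 36642)) = 41067/(1/(879427/33)) = 41067/(33/879427) = 41067*(879427/33) = 12038476203/11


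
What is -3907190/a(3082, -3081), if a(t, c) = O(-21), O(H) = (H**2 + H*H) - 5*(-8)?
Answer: -1953595/461 ≈ -4237.7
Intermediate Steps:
O(H) = 40 + 2*H**2 (O(H) = (H**2 + H**2) + 40 = 2*H**2 + 40 = 40 + 2*H**2)
a(t, c) = 922 (a(t, c) = 40 + 2*(-21)**2 = 40 + 2*441 = 40 + 882 = 922)
-3907190/a(3082, -3081) = -3907190/922 = -3907190*1/922 = -1953595/461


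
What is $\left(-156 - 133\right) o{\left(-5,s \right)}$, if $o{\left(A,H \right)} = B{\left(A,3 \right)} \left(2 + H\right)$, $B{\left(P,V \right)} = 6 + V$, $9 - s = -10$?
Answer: $-54621$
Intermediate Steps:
$s = 19$ ($s = 9 - -10 = 9 + 10 = 19$)
$o{\left(A,H \right)} = 18 + 9 H$ ($o{\left(A,H \right)} = \left(6 + 3\right) \left(2 + H\right) = 9 \left(2 + H\right) = 18 + 9 H$)
$\left(-156 - 133\right) o{\left(-5,s \right)} = \left(-156 - 133\right) \left(18 + 9 \cdot 19\right) = - 289 \left(18 + 171\right) = \left(-289\right) 189 = -54621$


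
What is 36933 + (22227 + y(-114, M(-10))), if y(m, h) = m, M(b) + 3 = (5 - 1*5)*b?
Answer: 59046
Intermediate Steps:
M(b) = -3 (M(b) = -3 + (5 - 1*5)*b = -3 + (5 - 5)*b = -3 + 0*b = -3 + 0 = -3)
36933 + (22227 + y(-114, M(-10))) = 36933 + (22227 - 114) = 36933 + 22113 = 59046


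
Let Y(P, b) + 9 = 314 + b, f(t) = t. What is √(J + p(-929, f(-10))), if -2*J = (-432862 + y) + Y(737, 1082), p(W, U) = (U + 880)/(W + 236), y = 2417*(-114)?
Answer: √75453573426/462 ≈ 594.56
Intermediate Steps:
y = -275538
Y(P, b) = 305 + b (Y(P, b) = -9 + (314 + b) = 305 + b)
p(W, U) = (880 + U)/(236 + W)
J = 707013/2 (J = -((-432862 - 275538) + (305 + 1082))/2 = -(-708400 + 1387)/2 = -½*(-707013) = 707013/2 ≈ 3.5351e+5)
√(J + p(-929, f(-10))) = √(707013/2 + (880 - 10)/(236 - 929)) = √(707013/2 + 870/(-693)) = √(707013/2 - 1/693*870) = √(707013/2 - 290/231) = √(163319423/462) = √75453573426/462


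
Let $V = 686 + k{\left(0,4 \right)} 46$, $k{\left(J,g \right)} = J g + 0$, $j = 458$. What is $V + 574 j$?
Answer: $263578$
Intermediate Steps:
$k{\left(J,g \right)} = J g$
$V = 686$ ($V = 686 + 0 \cdot 4 \cdot 46 = 686 + 0 \cdot 46 = 686 + 0 = 686$)
$V + 574 j = 686 + 574 \cdot 458 = 686 + 262892 = 263578$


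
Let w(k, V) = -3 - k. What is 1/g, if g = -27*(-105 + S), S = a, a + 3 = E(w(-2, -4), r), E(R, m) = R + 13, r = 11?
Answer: 1/2592 ≈ 0.00038580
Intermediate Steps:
E(R, m) = 13 + R
a = 9 (a = -3 + (13 + (-3 - 1*(-2))) = -3 + (13 + (-3 + 2)) = -3 + (13 - 1) = -3 + 12 = 9)
S = 9
g = 2592 (g = -27*(-105 + 9) = -27*(-96) = 2592)
1/g = 1/2592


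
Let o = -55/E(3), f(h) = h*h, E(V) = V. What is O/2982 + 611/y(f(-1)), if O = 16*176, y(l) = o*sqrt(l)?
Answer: -2655563/82005 ≈ -32.383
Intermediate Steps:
f(h) = h**2
o = -55/3 ≈ -18.333
y(l) = -55*sqrt(l)/3
O = 2816
O/2982 + 611/y(f(-1)) = 2816/2982 + 611/((-55*sqrt((-1)**2)/3)) = 2816*(1/2982) + 611/((-55*sqrt(1)/3)) = 1408/1491 + 611/((-55/3*1)) = 1408/1491 + 611/(-55/3) = 1408/1491 + 611*(-3/55) = 1408/1491 - 1833/55 = -2655563/82005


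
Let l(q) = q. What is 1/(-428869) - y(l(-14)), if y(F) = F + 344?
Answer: -141526771/428869 ≈ -330.00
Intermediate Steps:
y(F) = 344 + F
1/(-428869) - y(l(-14)) = 1/(-428869) - (344 - 14) = -1/428869 - 1*330 = -1/428869 - 330 = -141526771/428869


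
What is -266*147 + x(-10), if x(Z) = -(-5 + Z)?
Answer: -39087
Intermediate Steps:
x(Z) = 5 - Z
-266*147 + x(-10) = -266*147 + (5 - 1*(-10)) = -39102 + (5 + 10) = -39102 + 15 = -39087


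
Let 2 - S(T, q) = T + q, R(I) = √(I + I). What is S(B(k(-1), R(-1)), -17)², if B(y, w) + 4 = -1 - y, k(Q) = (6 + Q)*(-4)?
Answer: 16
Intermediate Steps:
R(I) = √2*√I (R(I) = √(2*I) = √2*√I)
k(Q) = -24 - 4*Q
B(y, w) = -5 - y (B(y, w) = -4 + (-1 - y) = -5 - y)
S(T, q) = 2 - T - q (S(T, q) = 2 - (T + q) = 2 + (-T - q) = 2 - T - q)
S(B(k(-1), R(-1)), -17)² = (2 - (-5 - (-24 - 4*(-1))) - 1*(-17))² = (2 - (-5 - (-24 + 4)) + 17)² = (2 - (-5 - 1*(-20)) + 17)² = (2 - (-5 + 20) + 17)² = (2 - 1*15 + 17)² = (2 - 15 + 17)² = 4² = 16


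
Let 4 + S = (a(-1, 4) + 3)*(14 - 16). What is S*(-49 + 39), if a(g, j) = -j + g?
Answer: 0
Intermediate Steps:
a(g, j) = g - j
S = 0 (S = -4 + ((-1 - 1*4) + 3)*(14 - 16) = -4 + ((-1 - 4) + 3)*(-2) = -4 + (-5 + 3)*(-2) = -4 - 2*(-2) = -4 + 4 = 0)
S*(-49 + 39) = 0*(-49 + 39) = 0*(-10) = 0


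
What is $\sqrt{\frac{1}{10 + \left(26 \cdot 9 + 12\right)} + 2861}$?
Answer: $\frac{\sqrt{732417}}{16} \approx 53.488$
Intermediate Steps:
$\sqrt{\frac{1}{10 + \left(26 \cdot 9 + 12\right)} + 2861} = \sqrt{\frac{1}{10 + \left(234 + 12\right)} + 2861} = \sqrt{\frac{1}{10 + 246} + 2861} = \sqrt{\frac{1}{256} + 2861} = \sqrt{\frac{732417}{256}} = \frac{\sqrt{732417}}{16}$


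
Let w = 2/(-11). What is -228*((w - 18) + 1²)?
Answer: 43092/11 ≈ 3917.5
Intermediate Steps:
w = -2/11 (w = 2*(-1/11) = -2/11 ≈ -0.18182)
-228*((w - 18) + 1²) = -228*((-2/11 - 18) + 1²) = -228*(-200/11 + 1) = -228*(-189/11) = 43092/11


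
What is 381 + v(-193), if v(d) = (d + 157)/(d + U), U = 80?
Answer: 43089/113 ≈ 381.32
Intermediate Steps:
v(d) = (157 + d)/(80 + d) (v(d) = (d + 157)/(d + 80) = (157 + d)/(80 + d))
381 + v(-193) = 381 + (157 - 193)/(80 - 193) = 381 - 36/(-113) = 381 - 1/113*(-36) = 381 + 36/113 = 43089/113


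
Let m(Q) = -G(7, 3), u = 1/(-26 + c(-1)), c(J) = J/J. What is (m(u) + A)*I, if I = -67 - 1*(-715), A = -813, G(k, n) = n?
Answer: -528768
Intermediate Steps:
c(J) = 1
I = 648 (I = -67 + 715 = 648)
u = -1/25 (u = 1/(-26 + 1) = 1/(-25) = -1/25 ≈ -0.040000)
m(Q) = -3 (m(Q) = -1*3 = -3)
(m(u) + A)*I = (-3 - 813)*648 = -816*648 = -528768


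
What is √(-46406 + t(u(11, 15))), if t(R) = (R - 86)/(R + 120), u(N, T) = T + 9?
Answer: I*√6682526/12 ≈ 215.42*I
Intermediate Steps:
u(N, T) = 9 + T
t(R) = (-86 + R)/(120 + R)
√(-46406 + t(u(11, 15))) = √(-46406 + (-86 + (9 + 15))/(120 + (9 + 15))) = √(-46406 + (-86 + 24)/(120 + 24)) = √(-46406 - 62/144) = √(-46406 + (1/144)*(-62)) = √(-46406 - 31/72) = √(-3341263/72) = I*√6682526/12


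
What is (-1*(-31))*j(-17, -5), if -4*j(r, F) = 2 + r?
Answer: 465/4 ≈ 116.25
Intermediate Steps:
j(r, F) = -½ - r/4 (j(r, F) = -(2 + r)/4 = -½ - r/4)
(-1*(-31))*j(-17, -5) = (-1*(-31))*(-½ - ¼*(-17)) = 31*(-½ + 17/4) = 31*(15/4) = 465/4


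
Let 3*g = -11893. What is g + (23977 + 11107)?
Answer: 93359/3 ≈ 31120.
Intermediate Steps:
g = -11893/3 (g = (⅓)*(-11893) = -11893/3 ≈ -3964.3)
g + (23977 + 11107) = -11893/3 + (23977 + 11107) = -11893/3 + 35084 = 93359/3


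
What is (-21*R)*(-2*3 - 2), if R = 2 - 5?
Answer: -504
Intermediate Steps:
R = -3
(-21*R)*(-2*3 - 2) = (-21*(-3))*(-2*3 - 2) = 63*(-6 - 2) = 63*(-8) = -504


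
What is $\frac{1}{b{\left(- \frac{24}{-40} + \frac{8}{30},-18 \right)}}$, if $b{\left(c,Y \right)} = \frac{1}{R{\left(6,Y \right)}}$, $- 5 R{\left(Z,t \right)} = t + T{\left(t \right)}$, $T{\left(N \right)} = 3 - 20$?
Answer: $7$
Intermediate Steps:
$T{\left(N \right)} = -17$ ($T{\left(N \right)} = 3 - 20 = -17$)
$R{\left(Z,t \right)} = \frac{17}{5} - \frac{t}{5}$ ($R{\left(Z,t \right)} = - \frac{t - 17}{5} = - \frac{-17 + t}{5} = \frac{17}{5} - \frac{t}{5}$)
$b{\left(c,Y \right)} = \frac{1}{\frac{17}{5} - \frac{Y}{5}}$
$\frac{1}{b{\left(- \frac{24}{-40} + \frac{8}{30},-18 \right)}} = \frac{1}{\left(-5\right) \frac{1}{-17 - 18}} = \frac{1}{\left(-5\right) \frac{1}{-35}} = \frac{1}{\left(-5\right) \left(- \frac{1}{35}\right)} = \frac{1}{\frac{1}{7}} = 7$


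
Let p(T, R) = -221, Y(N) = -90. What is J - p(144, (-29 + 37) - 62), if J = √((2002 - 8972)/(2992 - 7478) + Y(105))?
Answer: 221 + I*√444977555/2243 ≈ 221.0 + 9.4046*I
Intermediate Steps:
J = I*√444977555/2243 (J = √((2002 - 8972)/(2992 - 7478) - 90) = √(-6970/(-4486) - 90) = √(-6970*(-1/4486) - 90) = √(3485/2243 - 90) = √(-198385/2243) = I*√444977555/2243 ≈ 9.4046*I)
J - p(144, (-29 + 37) - 62) = I*√444977555/2243 - 1*(-221) = I*√444977555/2243 + 221 = 221 + I*√444977555/2243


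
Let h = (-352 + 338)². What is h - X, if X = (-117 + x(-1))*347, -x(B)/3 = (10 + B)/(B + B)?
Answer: 72221/2 ≈ 36111.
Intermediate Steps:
h = 196 (h = (-14)² = 196)
x(B) = -3*(10 + B)/(2*B) (x(B) = -3*(10 + B)/(B + B) = -3*(10 + B)/(2*B))
X = -71829/2 (X = (-117 + (-3/2 - 15/(-1)))*347 = (-117 + (-3/2 - 15*(-1)))*347 = (-117 + (-3/2 + 15))*347 = (-117 + 27/2)*347 = -207/2*347 = -71829/2 ≈ -35915.)
h - X = 196 - 1*(-71829/2) = 196 + 71829/2 = 72221/2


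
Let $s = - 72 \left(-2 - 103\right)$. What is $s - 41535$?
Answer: $-33975$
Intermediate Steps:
$s = 7560$ ($s = \left(-72\right) \left(-105\right) = 7560$)
$s - 41535 = 7560 - 41535 = -33975$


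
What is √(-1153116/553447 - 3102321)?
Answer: I*√950252672409869541/553447 ≈ 1761.3*I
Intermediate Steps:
√(-1153116/553447 - 3102321) = √(-1716971403603/553447) = I*√950252672409869541/553447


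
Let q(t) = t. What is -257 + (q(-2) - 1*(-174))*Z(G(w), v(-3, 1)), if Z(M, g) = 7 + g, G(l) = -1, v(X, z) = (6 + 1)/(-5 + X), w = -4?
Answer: 1593/2 ≈ 796.50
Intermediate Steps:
v(X, z) = 7/(-5 + X)
-257 + (q(-2) - 1*(-174))*Z(G(w), v(-3, 1)) = -257 + (-2 - 1*(-174))*(7 + 7/(-5 - 3)) = -257 + (-2 + 174)*(7 + 7/(-8)) = -257 + 172*(7 + 7*(-1/8)) = -257 + 172*(7 - 7/8) = -257 + 172*(49/8) = -257 + 2107/2 = 1593/2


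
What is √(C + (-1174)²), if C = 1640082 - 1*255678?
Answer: 2*√690670 ≈ 1662.1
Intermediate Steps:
C = 1384404 (C = 1640082 - 255678 = 1384404)
√(C + (-1174)²) = √(1384404 + (-1174)²) = √(1384404 + 1378276) = √2762680 = 2*√690670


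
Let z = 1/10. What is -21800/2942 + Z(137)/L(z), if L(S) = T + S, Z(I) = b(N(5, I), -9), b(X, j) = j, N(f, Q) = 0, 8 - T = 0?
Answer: -112810/13239 ≈ -8.5210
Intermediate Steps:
T = 8 (T = 8 - 1*0 = 8 + 0 = 8)
z = ⅒ ≈ 0.10000
Z(I) = -9
L(S) = 8 + S
-21800/2942 + Z(137)/L(z) = -21800/2942 - 9/(8 + ⅒) = -21800*1/2942 - 9/81/10 = -10900/1471 - 9*10/81 = -10900/1471 - 10/9 = -112810/13239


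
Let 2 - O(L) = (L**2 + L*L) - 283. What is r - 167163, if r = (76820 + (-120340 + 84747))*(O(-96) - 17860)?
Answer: -1484627752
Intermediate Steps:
O(L) = 285 - 2*L**2 (O(L) = 2 - ((L**2 + L*L) - 283) = 2 - ((L**2 + L**2) - 283) = 2 - (2*L**2 - 283) = 2 - (-283 + 2*L**2) = 2 + (283 - 2*L**2) = 285 - 2*L**2)
r = -1484460589 (r = (76820 + (-120340 + 84747))*((285 - 2*(-96)**2) - 17860) = (76820 - 35593)*((285 - 2*9216) - 17860) = 41227*((285 - 18432) - 17860) = 41227*(-18147 - 17860) = 41227*(-36007) = -1484460589)
r - 167163 = -1484460589 - 167163 = -1484627752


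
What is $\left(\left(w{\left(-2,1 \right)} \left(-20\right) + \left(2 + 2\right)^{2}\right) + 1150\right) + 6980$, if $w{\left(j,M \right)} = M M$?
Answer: $8126$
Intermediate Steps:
$w{\left(j,M \right)} = M^{2}$
$\left(\left(w{\left(-2,1 \right)} \left(-20\right) + \left(2 + 2\right)^{2}\right) + 1150\right) + 6980 = \left(\left(1^{2} \left(-20\right) + \left(2 + 2\right)^{2}\right) + 1150\right) + 6980 = \left(\left(1 \left(-20\right) + 4^{2}\right) + 1150\right) + 6980 = \left(\left(-20 + 16\right) + 1150\right) + 6980 = \left(-4 + 1150\right) + 6980 = 1146 + 6980 = 8126$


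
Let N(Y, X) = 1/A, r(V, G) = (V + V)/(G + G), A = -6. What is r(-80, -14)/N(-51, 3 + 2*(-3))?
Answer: -240/7 ≈ -34.286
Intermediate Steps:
r(V, G) = V/G (r(V, G) = (2*V)/((2*G)) = (2*V)*(1/(2*G)) = V/G)
N(Y, X) = -1/6 (N(Y, X) = 1/(-6) = -1/6)
r(-80, -14)/N(-51, 3 + 2*(-3)) = (-80/(-14))/(-1/6) = -80*(-1/14)*(-6) = (40/7)*(-6) = -240/7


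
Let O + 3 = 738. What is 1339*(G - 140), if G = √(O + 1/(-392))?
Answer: -187460 + 1339*√576238/28 ≈ -1.5116e+5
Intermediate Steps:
O = 735 (O = -3 + 738 = 735)
G = √576238/28 (G = √(735 + 1/(-392)) = √(735 - 1/392) = √(288119/392) = √576238/28 ≈ 27.111)
1339*(G - 140) = 1339*(√576238/28 - 140) = 1339*(-140 + √576238/28) = -187460 + 1339*√576238/28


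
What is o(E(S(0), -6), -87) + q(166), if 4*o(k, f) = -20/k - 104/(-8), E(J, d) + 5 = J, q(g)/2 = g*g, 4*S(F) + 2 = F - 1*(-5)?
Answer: 3747917/68 ≈ 55116.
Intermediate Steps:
S(F) = ¾ + F/4 (S(F) = -½ + (F - 1*(-5))/4 = -½ + (F + 5)/4 = -½ + (5 + F)/4 = -½ + (5/4 + F/4) = ¾ + F/4)
q(g) = 2*g² (q(g) = 2*(g*g) = 2*g²)
E(J, d) = -5 + J
o(k, f) = 13/4 - 5/k (o(k, f) = (-20/k - 104/(-8))/4 = (-20/k - 104*(-⅛))/4 = (-20/k + 13)/4 = (13 - 20/k)/4 = 13/4 - 5/k)
o(E(S(0), -6), -87) + q(166) = (13/4 - 5/(-5 + (¾ + (¼)*0))) + 2*166² = (13/4 - 5/(-5 + (¾ + 0))) + 2*27556 = (13/4 - 5/(-5 + ¾)) + 55112 = (13/4 - 5/(-17/4)) + 55112 = (13/4 - 5*(-4/17)) + 55112 = (13/4 + 20/17) + 55112 = 301/68 + 55112 = 3747917/68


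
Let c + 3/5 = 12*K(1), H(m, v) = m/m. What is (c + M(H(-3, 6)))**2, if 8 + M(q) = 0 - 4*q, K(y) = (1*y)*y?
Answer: 9/25 ≈ 0.36000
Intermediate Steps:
H(m, v) = 1
K(y) = y**2 (K(y) = y*y = y**2)
M(q) = -8 - 4*q (M(q) = -8 + (0 - 4*q) = -8 - 4*q)
c = 57/5 (c = -3/5 + 12*1**2 = -3/5 + 12*1 = -3/5 + 12 = 57/5 ≈ 11.400)
(c + M(H(-3, 6)))**2 = (57/5 + (-8 - 4*1))**2 = (57/5 + (-8 - 4))**2 = (57/5 - 12)**2 = (-3/5)**2 = 9/25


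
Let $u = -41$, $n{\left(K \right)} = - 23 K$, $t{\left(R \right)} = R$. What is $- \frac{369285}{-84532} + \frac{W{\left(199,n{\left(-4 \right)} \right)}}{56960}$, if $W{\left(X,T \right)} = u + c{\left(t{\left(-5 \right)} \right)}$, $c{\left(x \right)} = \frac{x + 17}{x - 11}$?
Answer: $\frac{3004420627}{687848960} \approx 4.3679$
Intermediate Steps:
$c{\left(x \right)} = \frac{17 + x}{-11 + x}$
$W{\left(X,T \right)} = - \frac{167}{4}$ ($W{\left(X,T \right)} = -41 + \frac{17 - 5}{-11 - 5} = -41 + \frac{1}{-16} \cdot 12 = -41 - \frac{3}{4} = - \frac{167}{4}$)
$- \frac{369285}{-84532} + \frac{W{\left(199,n{\left(-4 \right)} \right)}}{56960} = - \frac{369285}{-84532} - \frac{167}{4 \cdot 56960} = \left(-369285\right) \left(- \frac{1}{84532}\right) - \frac{167}{227840} = \frac{52755}{12076} - \frac{167}{227840} = \frac{3004420627}{687848960}$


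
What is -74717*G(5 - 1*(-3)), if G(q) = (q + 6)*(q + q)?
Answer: -16736608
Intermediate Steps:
G(q) = 2*q*(6 + q) (G(q) = (6 + q)*(2*q) = 2*q*(6 + q))
-74717*G(5 - 1*(-3)) = -149434*(5 - 1*(-3))*(6 + (5 - 1*(-3))) = -149434*(5 + 3)*(6 + (5 + 3)) = -149434*8*(6 + 8) = -149434*8*14 = -74717*224 = -16736608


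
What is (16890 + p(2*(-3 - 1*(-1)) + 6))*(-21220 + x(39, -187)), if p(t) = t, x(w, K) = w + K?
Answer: -360948256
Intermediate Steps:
x(w, K) = K + w
(16890 + p(2*(-3 - 1*(-1)) + 6))*(-21220 + x(39, -187)) = (16890 + (2*(-3 - 1*(-1)) + 6))*(-21220 + (-187 + 39)) = (16890 + (2*(-3 + 1) + 6))*(-21220 - 148) = (16890 + (2*(-2) + 6))*(-21368) = (16890 + (-4 + 6))*(-21368) = (16890 + 2)*(-21368) = 16892*(-21368) = -360948256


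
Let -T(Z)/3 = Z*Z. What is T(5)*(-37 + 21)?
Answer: 1200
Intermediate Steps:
T(Z) = -3*Z² (T(Z) = -3*Z*Z = -3*Z²)
T(5)*(-37 + 21) = (-3*5²)*(-37 + 21) = -3*25*(-16) = -75*(-16) = 1200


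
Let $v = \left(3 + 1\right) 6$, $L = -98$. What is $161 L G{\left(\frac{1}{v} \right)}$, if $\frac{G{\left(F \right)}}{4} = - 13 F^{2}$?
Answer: $\frac{102557}{72} \approx 1424.4$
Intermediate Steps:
$v = 24$ ($v = 4 \cdot 6 = 24$)
$G{\left(F \right)} = - 52 F^{2}$ ($G{\left(F \right)} = 4 \left(- 13 F^{2}\right) = - 52 F^{2}$)
$161 L G{\left(\frac{1}{v} \right)} = 161 \left(-98\right) \left(- 52 \left(\frac{1}{24}\right)^{2}\right) = - 15778 \left(- \frac{52}{576}\right) = - 15778 \left(\left(-52\right) \frac{1}{576}\right) = \left(-15778\right) \left(- \frac{13}{144}\right) = \frac{102557}{72}$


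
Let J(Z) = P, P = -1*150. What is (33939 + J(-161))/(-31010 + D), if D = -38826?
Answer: -33789/69836 ≈ -0.48383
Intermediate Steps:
P = -150
J(Z) = -150
(33939 + J(-161))/(-31010 + D) = (33939 - 150)/(-31010 - 38826) = 33789/(-69836) = 33789*(-1/69836) = -33789/69836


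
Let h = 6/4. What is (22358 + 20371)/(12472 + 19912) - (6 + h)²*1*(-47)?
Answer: 85657929/32384 ≈ 2645.1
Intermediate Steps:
h = 3/2 (h = 6*(¼) = 3/2 ≈ 1.5000)
(22358 + 20371)/(12472 + 19912) - (6 + h)²*1*(-47) = (22358 + 20371)/(12472 + 19912) - (6 + 3/2)²*1*(-47) = 42729/32384 - (15/2)²*(-47) = 42729*(1/32384) - 225*(-47)/4 = 42729/32384 - 1*(-10575/4) = 42729/32384 + 10575/4 = 85657929/32384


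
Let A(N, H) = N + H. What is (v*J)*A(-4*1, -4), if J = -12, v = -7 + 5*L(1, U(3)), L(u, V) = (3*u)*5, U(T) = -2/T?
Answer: 6528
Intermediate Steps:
L(u, V) = 15*u
v = 68 (v = -7 + 5*(15*1) = -7 + 5*15 = -7 + 75 = 68)
A(N, H) = H + N
(v*J)*A(-4*1, -4) = (68*(-12))*(-4 - 4*1) = -816*(-4 - 4) = -816*(-8) = 6528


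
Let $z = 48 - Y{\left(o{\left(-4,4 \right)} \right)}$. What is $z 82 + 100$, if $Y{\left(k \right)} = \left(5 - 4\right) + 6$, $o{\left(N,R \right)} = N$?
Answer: $3462$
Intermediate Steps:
$Y{\left(k \right)} = 7$ ($Y{\left(k \right)} = 1 + 6 = 7$)
$z = 41$ ($z = 48 - 7 = 41$)
$z 82 + 100 = 41 \cdot 82 + 100 = 3362 + 100 = 3462$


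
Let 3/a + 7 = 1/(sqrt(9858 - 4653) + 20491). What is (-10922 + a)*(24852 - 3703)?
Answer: -1584158905808271935/6857877017 + 21149*sqrt(5205)/6857877017 ≈ -2.3100e+8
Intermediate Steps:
a = 3/(-7 + 1/(20491 + sqrt(5205))) (a = 3/(-7 + 1/(sqrt(9858 - 4653) + 20491)) = 3/(-7 + 1/(sqrt(5205) + 20491)) = 3/(-7 + 1/(20491 + sqrt(5205))) ≈ -0.42857)
(-10922 + a)*(24852 - 3703) = (-10922 + (-2939110641/6857877017 + sqrt(5205)/6857877017))*(24852 - 3703) = (-74904671890315/6857877017 + sqrt(5205)/6857877017)*21149 = -1584158905808271935/6857877017 + 21149*sqrt(5205)/6857877017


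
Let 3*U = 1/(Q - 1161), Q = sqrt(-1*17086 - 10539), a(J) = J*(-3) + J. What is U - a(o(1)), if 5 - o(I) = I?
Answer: 11003981/1375546 - 5*I*sqrt(1105)/4126638 ≈ 7.9997 - 4.0277e-5*I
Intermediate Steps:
o(I) = 5 - I
a(J) = -2*J (a(J) = -3*J + J = -2*J)
Q = 5*I*sqrt(1105) (Q = sqrt(-17086 - 10539) = sqrt(-27625) = 5*I*sqrt(1105) ≈ 166.21*I)
U = 1/(3*(-1161 + 5*I*sqrt(1105))) (U = 1/(3*(5*I*sqrt(1105) - 1161)) = 1/(3*(-1161 + 5*I*sqrt(1105))) ≈ -0.00028134 - 4.0277e-5*I)
U - a(o(1)) = (-387/1375546 - 5*I*sqrt(1105)/4126638) - (-2)*(5 - 1*1) = (-387/1375546 - 5*I*sqrt(1105)/4126638) - (-2)*(5 - 1) = (-387/1375546 - 5*I*sqrt(1105)/4126638) - (-2)*4 = (-387/1375546 - 5*I*sqrt(1105)/4126638) - 1*(-8) = (-387/1375546 - 5*I*sqrt(1105)/4126638) + 8 = 11003981/1375546 - 5*I*sqrt(1105)/4126638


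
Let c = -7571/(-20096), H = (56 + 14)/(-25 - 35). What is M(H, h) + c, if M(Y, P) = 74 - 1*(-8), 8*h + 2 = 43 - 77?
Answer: 1655443/20096 ≈ 82.377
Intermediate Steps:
H = -7/6 (H = 70/(-60) = 70*(-1/60) = -7/6 ≈ -1.1667)
h = -9/2 (h = -1/4 + (43 - 77)/8 = -1/4 + (1/8)*(-34) = -1/4 - 17/4 = -9/2 ≈ -4.5000)
M(Y, P) = 82 (M(Y, P) = 74 + 8 = 82)
c = 7571/20096 (c = -7571*(-1/20096) = 7571/20096 ≈ 0.37674)
M(H, h) + c = 82 + 7571/20096 = 1655443/20096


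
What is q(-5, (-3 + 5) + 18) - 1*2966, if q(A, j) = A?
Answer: -2971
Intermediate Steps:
q(-5, (-3 + 5) + 18) - 1*2966 = -5 - 1*2966 = -5 - 2966 = -2971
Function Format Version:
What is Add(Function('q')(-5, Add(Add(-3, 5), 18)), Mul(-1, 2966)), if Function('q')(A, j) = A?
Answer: -2971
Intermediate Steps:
Add(Function('q')(-5, Add(Add(-3, 5), 18)), Mul(-1, 2966)) = Add(-5, Mul(-1, 2966)) = Add(-5, -2966) = -2971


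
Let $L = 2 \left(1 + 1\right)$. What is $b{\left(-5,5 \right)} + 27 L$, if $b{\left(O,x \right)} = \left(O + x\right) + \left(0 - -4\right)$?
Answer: $112$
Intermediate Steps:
$L = 4$ ($L = 2 \cdot 2 = 4$)
$b{\left(O,x \right)} = 4 + O + x$ ($b{\left(O,x \right)} = \left(O + x\right) + \left(0 + 4\right) = \left(O + x\right) + 4 = 4 + O + x$)
$b{\left(-5,5 \right)} + 27 L = \left(4 - 5 + 5\right) + 27 \cdot 4 = 4 + 108 = 112$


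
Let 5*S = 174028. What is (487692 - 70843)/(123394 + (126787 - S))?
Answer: 2084245/1076877 ≈ 1.9355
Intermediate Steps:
S = 174028/5 (S = (⅕)*174028 = 174028/5 ≈ 34806.)
(487692 - 70843)/(123394 + (126787 - S)) = (487692 - 70843)/(123394 + (126787 - 1*174028/5)) = 416849/(123394 + (126787 - 174028/5)) = 416849/(123394 + 459907/5) = 416849/(1076877/5) = 416849*(5/1076877) = 2084245/1076877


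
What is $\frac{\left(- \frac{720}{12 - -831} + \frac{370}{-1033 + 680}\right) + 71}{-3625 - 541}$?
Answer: $- \frac{6854013}{413238038} \approx -0.016586$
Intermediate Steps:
$\frac{\left(- \frac{720}{12 - -831} + \frac{370}{-1033 + 680}\right) + 71}{-3625 - 541} = \frac{\left(- \frac{720}{12 + 831} + \frac{370}{-353}\right) + 71}{-4166} = \left(\left(- \frac{720}{843} + 370 \left(- \frac{1}{353}\right)\right) + 71\right) \left(- \frac{1}{4166}\right) = \left(\left(\left(-720\right) \frac{1}{843} - \frac{370}{353}\right) + 71\right) \left(- \frac{1}{4166}\right) = \left(\left(- \frac{240}{281} - \frac{370}{353}\right) + 71\right) \left(- \frac{1}{4166}\right) = \left(- \frac{188690}{99193} + 71\right) \left(- \frac{1}{4166}\right) = \frac{6854013}{99193} \left(- \frac{1}{4166}\right) = - \frac{6854013}{413238038}$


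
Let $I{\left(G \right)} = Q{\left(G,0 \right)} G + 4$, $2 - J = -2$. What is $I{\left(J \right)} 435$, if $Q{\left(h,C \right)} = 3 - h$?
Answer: $0$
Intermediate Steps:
$J = 4$ ($J = 2 - -2 = 2 + 2 = 4$)
$I{\left(G \right)} = 4 + G \left(3 - G\right)$ ($I{\left(G \right)} = \left(3 - G\right) G + 4 = G \left(3 - G\right) + 4 = 4 + G \left(3 - G\right)$)
$I{\left(J \right)} 435 = \left(4 - 4 \left(-3 + 4\right)\right) 435 = \left(4 - 4 \cdot 1\right) 435 = \left(4 - 4\right) 435 = 0 \cdot 435 = 0$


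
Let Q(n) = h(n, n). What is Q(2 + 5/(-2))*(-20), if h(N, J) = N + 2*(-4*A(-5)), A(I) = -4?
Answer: -630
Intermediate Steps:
h(N, J) = 32 + N (h(N, J) = N + 2*(-4*(-4)) = N + 2*16 = N + 32 = 32 + N)
Q(n) = 32 + n
Q(2 + 5/(-2))*(-20) = (32 + (2 + 5/(-2)))*(-20) = (32 + (2 + 5*(-1/2)))*(-20) = (32 + (2 - 5/2))*(-20) = (32 - 1/2)*(-20) = (63/2)*(-20) = -630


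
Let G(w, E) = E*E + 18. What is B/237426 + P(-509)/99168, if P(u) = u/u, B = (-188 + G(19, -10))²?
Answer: 11575253/560596704 ≈ 0.020648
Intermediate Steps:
G(w, E) = 18 + E² (G(w, E) = E² + 18 = 18 + E²)
B = 4900 (B = (-188 + (18 + (-10)²))² = (-188 + (18 + 100))² = (-188 + 118)² = (-70)² = 4900)
P(u) = 1
B/237426 + P(-509)/99168 = 4900/237426 + 1/99168 = 4900*(1/237426) + 1*(1/99168) = 350/16959 + 1/99168 = 11575253/560596704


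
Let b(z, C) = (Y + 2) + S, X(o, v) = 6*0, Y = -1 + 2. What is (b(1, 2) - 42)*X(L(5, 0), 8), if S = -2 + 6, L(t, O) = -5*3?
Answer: 0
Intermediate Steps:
L(t, O) = -15
Y = 1
S = 4
X(o, v) = 0
b(z, C) = 7 (b(z, C) = (1 + 2) + 4 = 3 + 4 = 7)
(b(1, 2) - 42)*X(L(5, 0), 8) = (7 - 42)*0 = -35*0 = 0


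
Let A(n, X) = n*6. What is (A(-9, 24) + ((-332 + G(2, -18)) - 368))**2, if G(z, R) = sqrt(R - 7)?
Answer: 568491 - 7540*I ≈ 5.6849e+5 - 7540.0*I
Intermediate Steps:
A(n, X) = 6*n
G(z, R) = sqrt(-7 + R)
(A(-9, 24) + ((-332 + G(2, -18)) - 368))**2 = (6*(-9) + ((-332 + sqrt(-7 - 18)) - 368))**2 = (-54 + ((-332 + sqrt(-25)) - 368))**2 = (-54 + ((-332 + 5*I) - 368))**2 = (-54 + (-700 + 5*I))**2 = (-754 + 5*I)**2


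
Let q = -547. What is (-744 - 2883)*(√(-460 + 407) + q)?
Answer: 1983969 - 3627*I*√53 ≈ 1.984e+6 - 26405.0*I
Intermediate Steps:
(-744 - 2883)*(√(-460 + 407) + q) = (-744 - 2883)*(√(-460 + 407) - 547) = -3627*(√(-53) - 547) = -3627*(I*√53 - 547) = -3627*(-547 + I*√53) = 1983969 - 3627*I*√53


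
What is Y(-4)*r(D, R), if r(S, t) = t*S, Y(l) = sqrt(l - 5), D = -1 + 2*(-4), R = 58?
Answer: -1566*I ≈ -1566.0*I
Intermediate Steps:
D = -9 (D = -1 - 8 = -9)
Y(l) = sqrt(-5 + l)
r(S, t) = S*t
Y(-4)*r(D, R) = sqrt(-5 - 4)*(-9*58) = sqrt(-9)*(-522) = (3*I)*(-522) = -1566*I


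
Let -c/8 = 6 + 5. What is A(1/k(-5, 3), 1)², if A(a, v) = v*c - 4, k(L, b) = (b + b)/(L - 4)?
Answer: 8464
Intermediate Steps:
c = -88 (c = -8*(6 + 5) = -8*11 = -88)
k(L, b) = 2*b/(-4 + L) (k(L, b) = (2*b)/(-4 + L) = 2*b/(-4 + L))
A(a, v) = -4 - 88*v (A(a, v) = v*(-88) - 4 = -88*v - 4 = -4 - 88*v)
A(1/k(-5, 3), 1)² = (-4 - 88*1)² = (-4 - 88)² = (-92)² = 8464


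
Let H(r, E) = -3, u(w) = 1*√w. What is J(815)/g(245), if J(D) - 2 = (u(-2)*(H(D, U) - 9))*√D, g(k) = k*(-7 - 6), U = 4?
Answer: -2/3185 + 12*I*√1630/3185 ≈ -0.00062794 + 0.15211*I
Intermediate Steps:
u(w) = √w
g(k) = -13*k (g(k) = k*(-13) = -13*k)
J(D) = 2 - 12*I*√2*√D (J(D) = 2 + (√(-2)*(-3 - 9))*√D = 2 + ((I*√2)*(-12))*√D = 2 + (-12*I*√2)*√D = 2 - 12*I*√2*√D)
J(815)/g(245) = (2 - 12*I*√2*√815)/((-13*245)) = (2 - 12*I*√1630)/(-3185) = (2 - 12*I*√1630)*(-1/3185) = -2/3185 + 12*I*√1630/3185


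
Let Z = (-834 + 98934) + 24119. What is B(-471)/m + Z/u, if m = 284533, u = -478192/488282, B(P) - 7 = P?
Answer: -8490086083089051/68030702168 ≈ -1.2480e+5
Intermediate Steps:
B(P) = 7 + P
u = -239096/244141 (u = -478192*1/488282 = -239096/244141 ≈ -0.97934)
Z = 122219 (Z = 98100 + 24119 = 122219)
B(-471)/m + Z/u = (7 - 471)/284533 + 122219/(-239096/244141) = -464*1/284533 + 122219*(-244141/239096) = -464/284533 - 29838668879/239096 = -8490086083089051/68030702168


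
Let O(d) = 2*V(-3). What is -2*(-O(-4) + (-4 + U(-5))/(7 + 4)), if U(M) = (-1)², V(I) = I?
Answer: -126/11 ≈ -11.455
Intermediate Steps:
U(M) = 1
O(d) = -6 (O(d) = 2*(-3) = -6)
-2*(-O(-4) + (-4 + U(-5))/(7 + 4)) = -2*(-1*(-6) + (-4 + 1)/(7 + 4)) = -2*(6 - 3/11) = -2*63/11 = -126/11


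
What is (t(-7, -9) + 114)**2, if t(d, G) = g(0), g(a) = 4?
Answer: 13924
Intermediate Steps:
t(d, G) = 4
(t(-7, -9) + 114)**2 = (4 + 114)**2 = 118**2 = 13924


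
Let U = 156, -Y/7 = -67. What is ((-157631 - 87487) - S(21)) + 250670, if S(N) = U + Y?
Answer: 4927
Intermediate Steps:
Y = 469 (Y = -7*(-67) = 469)
S(N) = 625 (S(N) = 156 + 469 = 625)
((-157631 - 87487) - S(21)) + 250670 = ((-157631 - 87487) - 1*625) + 250670 = (-245118 - 625) + 250670 = -245743 + 250670 = 4927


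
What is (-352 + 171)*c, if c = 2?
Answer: -362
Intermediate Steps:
(-352 + 171)*c = (-352 + 171)*2 = -181*2 = -362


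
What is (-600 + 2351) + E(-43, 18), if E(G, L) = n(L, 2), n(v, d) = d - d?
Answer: 1751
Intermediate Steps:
n(v, d) = 0
E(G, L) = 0
(-600 + 2351) + E(-43, 18) = (-600 + 2351) + 0 = 1751 + 0 = 1751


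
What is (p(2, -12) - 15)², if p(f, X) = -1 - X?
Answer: 16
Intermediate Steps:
(p(2, -12) - 15)² = ((-1 - 1*(-12)) - 15)² = ((-1 + 12) - 15)² = (11 - 15)² = (-4)² = 16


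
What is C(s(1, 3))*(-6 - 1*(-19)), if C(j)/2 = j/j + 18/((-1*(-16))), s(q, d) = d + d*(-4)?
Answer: 221/4 ≈ 55.250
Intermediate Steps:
s(q, d) = -3*d (s(q, d) = d - 4*d = -3*d)
C(j) = 17/4 (C(j) = 2*(j/j + 18/((-1*(-16)))) = 2*(1 + 18/16) = 2*(1 + 18*(1/16)) = 2*(1 + 9/8) = 2*(17/8) = 17/4)
C(s(1, 3))*(-6 - 1*(-19)) = 17*(-6 - 1*(-19))/4 = 17*(-6 + 19)/4 = (17/4)*13 = 221/4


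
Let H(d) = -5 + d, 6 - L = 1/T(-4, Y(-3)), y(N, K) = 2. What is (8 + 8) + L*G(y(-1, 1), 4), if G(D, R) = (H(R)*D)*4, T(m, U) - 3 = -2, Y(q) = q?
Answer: -24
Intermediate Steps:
T(m, U) = 1 (T(m, U) = 3 - 2 = 1)
L = 5 (L = 6 - 1/1 = 6 - 1*1 = 6 - 1 = 5)
G(D, R) = 4*D*(-5 + R) (G(D, R) = ((-5 + R)*D)*4 = (D*(-5 + R))*4 = 4*D*(-5 + R))
(8 + 8) + L*G(y(-1, 1), 4) = (8 + 8) + 5*(4*2*(-5 + 4)) = 16 + 5*(4*2*(-1)) = 16 + 5*(-8) = 16 - 40 = -24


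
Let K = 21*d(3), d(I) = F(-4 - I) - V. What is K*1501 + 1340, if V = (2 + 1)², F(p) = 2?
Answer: -219307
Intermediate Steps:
V = 9 (V = 3² = 9)
d(I) = -7 (d(I) = 2 - 1*9 = 2 - 9 = -7)
K = -147 (K = 21*(-7) = -147)
K*1501 + 1340 = -147*1501 + 1340 = -220647 + 1340 = -219307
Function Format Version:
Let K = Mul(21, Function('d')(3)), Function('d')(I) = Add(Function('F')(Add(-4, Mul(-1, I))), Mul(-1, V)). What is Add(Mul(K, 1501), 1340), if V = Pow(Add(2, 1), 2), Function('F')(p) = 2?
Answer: -219307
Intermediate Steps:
V = 9 (V = Pow(3, 2) = 9)
Function('d')(I) = -7 (Function('d')(I) = Add(2, Mul(-1, 9)) = Add(2, -9) = -7)
K = -147 (K = Mul(21, -7) = -147)
Add(Mul(K, 1501), 1340) = Add(Mul(-147, 1501), 1340) = Add(-220647, 1340) = -219307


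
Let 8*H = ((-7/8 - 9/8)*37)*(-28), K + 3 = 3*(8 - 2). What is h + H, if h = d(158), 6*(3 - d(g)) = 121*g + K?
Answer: -17561/6 ≈ -2926.8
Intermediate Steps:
K = 15 (K = -3 + 3*(8 - 2) = -3 + 3*6 = -3 + 18 = 15)
H = 259 (H = (((-7/8 - 9/8)*37)*(-28))/8 = (-2*37*(-28))/8 = (-74*(-28))/8 = (⅛)*2072 = 259)
d(g) = ½ - 121*g/6 (d(g) = 3 - (121*g + 15)/6 = 3 - (15 + 121*g)/6 = 3 + (-5/2 - 121*g/6) = ½ - 121*g/6)
h = -19115/6 (h = ½ - 121/6*158 = ½ - 9559/3 = -19115/6 ≈ -3185.8)
h + H = -19115/6 + 259 = -17561/6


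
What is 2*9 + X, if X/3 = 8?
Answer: 42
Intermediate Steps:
X = 24 (X = 3*8 = 24)
2*9 + X = 2*9 + 24 = 18 + 24 = 42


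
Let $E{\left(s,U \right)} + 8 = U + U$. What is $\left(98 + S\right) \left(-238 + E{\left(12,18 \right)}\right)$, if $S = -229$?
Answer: $27510$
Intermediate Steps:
$E{\left(s,U \right)} = -8 + 2 U$ ($E{\left(s,U \right)} = -8 + \left(U + U\right) = -8 + 2 U$)
$\left(98 + S\right) \left(-238 + E{\left(12,18 \right)}\right) = \left(98 - 229\right) \left(-238 + \left(-8 + 2 \cdot 18\right)\right) = - 131 \left(-238 + \left(-8 + 36\right)\right) = - 131 \left(-238 + 28\right) = \left(-131\right) \left(-210\right) = 27510$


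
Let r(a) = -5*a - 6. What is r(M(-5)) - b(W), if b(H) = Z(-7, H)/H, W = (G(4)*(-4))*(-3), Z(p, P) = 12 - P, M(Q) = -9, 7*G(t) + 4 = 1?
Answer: 127/3 ≈ 42.333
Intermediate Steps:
G(t) = -3/7 (G(t) = -4/7 + (⅐)*1 = -4/7 + ⅐ = -3/7)
W = -36/7 (W = -3/7*(-4)*(-3) = (12/7)*(-3) = -36/7 ≈ -5.1429)
b(H) = (12 - H)/H
r(a) = -6 - 5*a
r(M(-5)) - b(W) = (-6 - 5*(-9)) - (12 - 1*(-36/7))/(-36/7) = (-6 + 45) - (-7)*(12 + 36/7)/36 = 39 - (-7)*120/(36*7) = 39 - 1*(-10/3) = 39 + 10/3 = 127/3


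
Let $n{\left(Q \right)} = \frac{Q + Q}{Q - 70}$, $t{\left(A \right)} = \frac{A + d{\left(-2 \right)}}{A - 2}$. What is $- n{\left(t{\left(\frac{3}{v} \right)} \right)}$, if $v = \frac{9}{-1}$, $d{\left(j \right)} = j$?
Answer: $\frac{2}{69} \approx 0.028986$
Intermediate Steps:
$v = -9$ ($v = 9 \left(-1\right) = -9$)
$t{\left(A \right)} = 1$ ($t{\left(A \right)} = \frac{A - 2}{A - 2} = \frac{-2 + A}{-2 + A} = 1$)
$n{\left(Q \right)} = \frac{2 Q}{-70 + Q}$
$- n{\left(t{\left(\frac{3}{v} \right)} \right)} = - \frac{2 \cdot 1}{-70 + 1} = - \frac{2 \cdot 1}{-69} = - \frac{2 \cdot 1 \left(-1\right)}{69} = \left(-1\right) \left(- \frac{2}{69}\right) = \frac{2}{69}$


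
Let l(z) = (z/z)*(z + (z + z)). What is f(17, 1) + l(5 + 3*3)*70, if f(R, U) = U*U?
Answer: 2941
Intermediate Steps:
f(R, U) = U²
l(z) = 3*z (l(z) = 1*(z + 2*z) = 1*(3*z) = 3*z)
f(17, 1) + l(5 + 3*3)*70 = 1² + (3*(5 + 3*3))*70 = 1 + (3*(5 + 9))*70 = 1 + (3*14)*70 = 1 + 42*70 = 1 + 2940 = 2941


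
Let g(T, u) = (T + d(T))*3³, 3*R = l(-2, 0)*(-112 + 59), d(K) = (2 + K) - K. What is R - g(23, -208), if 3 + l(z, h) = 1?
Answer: -1919/3 ≈ -639.67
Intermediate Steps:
d(K) = 2
l(z, h) = -2 (l(z, h) = -3 + 1 = -2)
R = 106/3 (R = (-2*(-112 + 59))/3 = (-2*(-53))/3 = (⅓)*106 = 106/3 ≈ 35.333)
g(T, u) = 54 + 27*T (g(T, u) = (T + 2)*3³ = (2 + T)*27 = 54 + 27*T)
R - g(23, -208) = 106/3 - (54 + 27*23) = 106/3 - (54 + 621) = 106/3 - 1*675 = 106/3 - 675 = -1919/3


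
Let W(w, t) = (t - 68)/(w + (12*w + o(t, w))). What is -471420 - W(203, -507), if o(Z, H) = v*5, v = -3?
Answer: -1237005505/2624 ≈ -4.7142e+5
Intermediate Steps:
o(Z, H) = -15 (o(Z, H) = -3*5 = -15)
W(w, t) = (-68 + t)/(-15 + 13*w) (W(w, t) = (t - 68)/(w + (12*w - 15)) = (-68 + t)/(w + (-15 + 12*w)) = (-68 + t)/(-15 + 13*w))
-471420 - W(203, -507) = -471420 - (-68 - 507)/(-15 + 13*203) = -471420 - (-575)/(-15 + 2639) = -471420 - (-575)/2624 = -471420 - 1*(-575/2624) = -471420 + 575/2624 = -1237005505/2624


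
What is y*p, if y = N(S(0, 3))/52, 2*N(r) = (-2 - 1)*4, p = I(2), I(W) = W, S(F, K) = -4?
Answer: -3/13 ≈ -0.23077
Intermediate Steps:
p = 2
N(r) = -6 (N(r) = ((-2 - 1)*4)/2 = (-3*4)/2 = (½)*(-12) = -6)
y = -3/26 (y = -6/52 = -6*1/52 = -3/26 ≈ -0.11538)
y*p = -3/26*2 = -3/13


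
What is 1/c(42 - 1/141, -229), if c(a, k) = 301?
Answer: 1/301 ≈ 0.0033223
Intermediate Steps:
1/c(42 - 1/141, -229) = 1/301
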